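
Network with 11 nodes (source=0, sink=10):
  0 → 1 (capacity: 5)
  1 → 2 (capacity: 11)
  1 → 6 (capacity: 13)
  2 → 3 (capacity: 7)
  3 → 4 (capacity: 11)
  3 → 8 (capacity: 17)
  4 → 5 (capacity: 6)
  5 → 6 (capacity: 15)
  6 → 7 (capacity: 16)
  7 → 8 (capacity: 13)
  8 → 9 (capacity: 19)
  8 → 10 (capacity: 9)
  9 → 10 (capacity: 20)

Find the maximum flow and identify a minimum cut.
Max flow = 5, Min cut edges: (0,1)

Maximum flow: 5
Minimum cut: (0,1)
Partition: S = [0], T = [1, 2, 3, 4, 5, 6, 7, 8, 9, 10]

Max-flow min-cut theorem verified: both equal 5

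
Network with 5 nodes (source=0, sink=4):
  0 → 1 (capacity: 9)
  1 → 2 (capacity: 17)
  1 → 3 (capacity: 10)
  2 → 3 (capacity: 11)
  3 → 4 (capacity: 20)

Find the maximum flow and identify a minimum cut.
Max flow = 9, Min cut edges: (0,1)

Maximum flow: 9
Minimum cut: (0,1)
Partition: S = [0], T = [1, 2, 3, 4]

Max-flow min-cut theorem verified: both equal 9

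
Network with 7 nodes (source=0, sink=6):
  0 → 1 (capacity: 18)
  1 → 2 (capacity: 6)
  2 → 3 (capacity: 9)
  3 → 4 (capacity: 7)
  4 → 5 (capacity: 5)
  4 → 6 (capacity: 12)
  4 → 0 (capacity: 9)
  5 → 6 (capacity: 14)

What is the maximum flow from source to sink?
Maximum flow = 6

Max flow: 6

Flow assignment:
  0 → 1: 6/18
  1 → 2: 6/6
  2 → 3: 6/9
  3 → 4: 6/7
  4 → 6: 6/12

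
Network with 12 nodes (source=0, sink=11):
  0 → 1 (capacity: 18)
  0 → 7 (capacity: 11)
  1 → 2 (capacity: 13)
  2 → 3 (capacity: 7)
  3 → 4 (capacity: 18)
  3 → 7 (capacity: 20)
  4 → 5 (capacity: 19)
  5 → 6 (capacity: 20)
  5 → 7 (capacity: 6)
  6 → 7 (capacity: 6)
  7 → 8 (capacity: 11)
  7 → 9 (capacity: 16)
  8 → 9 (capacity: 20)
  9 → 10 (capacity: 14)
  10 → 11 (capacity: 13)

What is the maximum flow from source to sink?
Maximum flow = 13

Max flow: 13

Flow assignment:
  0 → 1: 7/18
  0 → 7: 6/11
  1 → 2: 7/13
  2 → 3: 7/7
  3 → 7: 7/20
  7 → 9: 13/16
  9 → 10: 13/14
  10 → 11: 13/13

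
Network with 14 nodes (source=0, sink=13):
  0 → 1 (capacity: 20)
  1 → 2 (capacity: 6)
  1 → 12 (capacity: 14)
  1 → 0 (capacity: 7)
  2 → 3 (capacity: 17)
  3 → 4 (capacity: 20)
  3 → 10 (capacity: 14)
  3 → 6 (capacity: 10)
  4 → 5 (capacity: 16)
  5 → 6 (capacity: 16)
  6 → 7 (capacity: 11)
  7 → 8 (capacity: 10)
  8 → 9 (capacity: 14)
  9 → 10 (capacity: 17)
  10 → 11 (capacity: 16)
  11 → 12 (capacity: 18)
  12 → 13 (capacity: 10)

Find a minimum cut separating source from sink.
Min cut value = 10, edges: (12,13)

Min cut value: 10
Partition: S = [0, 1, 2, 3, 4, 5, 6, 7, 8, 9, 10, 11, 12], T = [13]
Cut edges: (12,13)

By max-flow min-cut theorem, max flow = min cut = 10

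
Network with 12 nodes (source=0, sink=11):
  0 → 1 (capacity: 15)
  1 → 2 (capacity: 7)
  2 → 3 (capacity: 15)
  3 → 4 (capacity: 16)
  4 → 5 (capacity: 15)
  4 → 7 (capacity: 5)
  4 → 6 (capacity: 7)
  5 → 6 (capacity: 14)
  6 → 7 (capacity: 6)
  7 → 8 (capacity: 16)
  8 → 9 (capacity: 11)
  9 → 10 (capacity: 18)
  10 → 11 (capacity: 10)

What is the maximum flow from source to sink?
Maximum flow = 7

Max flow: 7

Flow assignment:
  0 → 1: 7/15
  1 → 2: 7/7
  2 → 3: 7/15
  3 → 4: 7/16
  4 → 7: 5/5
  4 → 6: 2/7
  6 → 7: 2/6
  7 → 8: 7/16
  8 → 9: 7/11
  9 → 10: 7/18
  10 → 11: 7/10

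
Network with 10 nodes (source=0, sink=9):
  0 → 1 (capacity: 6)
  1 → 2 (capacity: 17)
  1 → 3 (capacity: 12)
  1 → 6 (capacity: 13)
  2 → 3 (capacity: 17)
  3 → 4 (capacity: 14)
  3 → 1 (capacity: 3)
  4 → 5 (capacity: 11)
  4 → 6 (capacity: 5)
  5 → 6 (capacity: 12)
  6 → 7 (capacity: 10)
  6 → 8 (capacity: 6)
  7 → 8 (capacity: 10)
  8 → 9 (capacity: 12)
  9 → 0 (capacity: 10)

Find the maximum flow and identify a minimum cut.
Max flow = 6, Min cut edges: (0,1)

Maximum flow: 6
Minimum cut: (0,1)
Partition: S = [0], T = [1, 2, 3, 4, 5, 6, 7, 8, 9]

Max-flow min-cut theorem verified: both equal 6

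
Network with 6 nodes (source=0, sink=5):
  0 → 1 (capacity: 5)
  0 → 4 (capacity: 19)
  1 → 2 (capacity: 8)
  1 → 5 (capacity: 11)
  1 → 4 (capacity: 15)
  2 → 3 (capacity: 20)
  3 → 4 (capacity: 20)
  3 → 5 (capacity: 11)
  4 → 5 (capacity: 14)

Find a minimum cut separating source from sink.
Min cut value = 19, edges: (0,1), (4,5)

Min cut value: 19
Partition: S = [0, 4], T = [1, 2, 3, 5]
Cut edges: (0,1), (4,5)

By max-flow min-cut theorem, max flow = min cut = 19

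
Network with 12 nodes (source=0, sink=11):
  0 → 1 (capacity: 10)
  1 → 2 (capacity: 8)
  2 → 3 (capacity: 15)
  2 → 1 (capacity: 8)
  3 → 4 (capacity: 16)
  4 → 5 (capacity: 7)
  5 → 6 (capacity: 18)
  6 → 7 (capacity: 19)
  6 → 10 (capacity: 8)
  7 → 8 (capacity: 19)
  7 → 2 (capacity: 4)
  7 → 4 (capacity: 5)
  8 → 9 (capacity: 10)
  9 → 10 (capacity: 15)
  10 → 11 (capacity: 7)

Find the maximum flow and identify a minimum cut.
Max flow = 7, Min cut edges: (10,11)

Maximum flow: 7
Minimum cut: (10,11)
Partition: S = [0, 1, 2, 3, 4, 5, 6, 7, 8, 9, 10], T = [11]

Max-flow min-cut theorem verified: both equal 7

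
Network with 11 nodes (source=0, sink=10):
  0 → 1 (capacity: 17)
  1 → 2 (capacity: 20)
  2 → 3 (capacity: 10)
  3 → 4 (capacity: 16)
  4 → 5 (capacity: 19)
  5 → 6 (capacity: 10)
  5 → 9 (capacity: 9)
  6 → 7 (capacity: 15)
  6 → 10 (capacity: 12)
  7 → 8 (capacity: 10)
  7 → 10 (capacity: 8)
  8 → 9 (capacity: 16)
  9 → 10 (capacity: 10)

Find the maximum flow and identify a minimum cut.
Max flow = 10, Min cut edges: (2,3)

Maximum flow: 10
Minimum cut: (2,3)
Partition: S = [0, 1, 2], T = [3, 4, 5, 6, 7, 8, 9, 10]

Max-flow min-cut theorem verified: both equal 10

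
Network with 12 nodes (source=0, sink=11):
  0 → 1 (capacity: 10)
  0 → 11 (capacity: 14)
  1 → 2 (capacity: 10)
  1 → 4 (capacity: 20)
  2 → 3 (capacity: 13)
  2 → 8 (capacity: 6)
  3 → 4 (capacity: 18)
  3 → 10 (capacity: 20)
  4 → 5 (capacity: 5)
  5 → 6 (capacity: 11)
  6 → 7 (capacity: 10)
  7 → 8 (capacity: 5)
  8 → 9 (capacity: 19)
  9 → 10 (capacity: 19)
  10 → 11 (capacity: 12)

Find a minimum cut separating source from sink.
Min cut value = 24, edges: (0,1), (0,11)

Min cut value: 24
Partition: S = [0], T = [1, 2, 3, 4, 5, 6, 7, 8, 9, 10, 11]
Cut edges: (0,1), (0,11)

By max-flow min-cut theorem, max flow = min cut = 24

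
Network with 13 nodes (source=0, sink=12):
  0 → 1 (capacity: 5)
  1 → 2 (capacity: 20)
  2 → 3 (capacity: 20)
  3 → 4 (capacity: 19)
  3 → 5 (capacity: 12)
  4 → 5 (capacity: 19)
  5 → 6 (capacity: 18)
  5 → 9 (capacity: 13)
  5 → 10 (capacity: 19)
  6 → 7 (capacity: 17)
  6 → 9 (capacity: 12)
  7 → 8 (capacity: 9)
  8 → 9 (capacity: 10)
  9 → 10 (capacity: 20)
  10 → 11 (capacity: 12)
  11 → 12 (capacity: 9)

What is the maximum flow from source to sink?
Maximum flow = 5

Max flow: 5

Flow assignment:
  0 → 1: 5/5
  1 → 2: 5/20
  2 → 3: 5/20
  3 → 5: 5/12
  5 → 10: 5/19
  10 → 11: 5/12
  11 → 12: 5/9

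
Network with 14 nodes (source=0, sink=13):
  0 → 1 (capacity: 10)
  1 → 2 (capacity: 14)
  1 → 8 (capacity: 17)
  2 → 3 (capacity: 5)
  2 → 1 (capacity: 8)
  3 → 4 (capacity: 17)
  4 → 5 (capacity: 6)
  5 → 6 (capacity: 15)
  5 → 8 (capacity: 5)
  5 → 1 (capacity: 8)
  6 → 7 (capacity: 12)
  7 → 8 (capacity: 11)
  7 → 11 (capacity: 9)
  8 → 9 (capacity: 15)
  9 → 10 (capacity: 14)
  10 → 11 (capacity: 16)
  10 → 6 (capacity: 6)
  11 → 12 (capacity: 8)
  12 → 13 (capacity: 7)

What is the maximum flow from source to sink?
Maximum flow = 7

Max flow: 7

Flow assignment:
  0 → 1: 7/10
  1 → 8: 7/17
  8 → 9: 7/15
  9 → 10: 7/14
  10 → 11: 7/16
  11 → 12: 7/8
  12 → 13: 7/7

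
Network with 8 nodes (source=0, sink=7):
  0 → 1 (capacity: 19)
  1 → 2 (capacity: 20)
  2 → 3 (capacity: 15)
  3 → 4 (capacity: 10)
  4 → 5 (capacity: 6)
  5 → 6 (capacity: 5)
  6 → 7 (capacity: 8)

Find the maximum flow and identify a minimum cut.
Max flow = 5, Min cut edges: (5,6)

Maximum flow: 5
Minimum cut: (5,6)
Partition: S = [0, 1, 2, 3, 4, 5], T = [6, 7]

Max-flow min-cut theorem verified: both equal 5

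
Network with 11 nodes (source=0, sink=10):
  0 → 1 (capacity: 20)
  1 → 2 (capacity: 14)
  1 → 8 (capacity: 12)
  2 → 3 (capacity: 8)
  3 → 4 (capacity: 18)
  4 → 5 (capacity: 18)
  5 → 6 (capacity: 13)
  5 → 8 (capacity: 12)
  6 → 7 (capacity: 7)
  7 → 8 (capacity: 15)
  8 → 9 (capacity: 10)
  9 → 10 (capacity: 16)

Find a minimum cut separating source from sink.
Min cut value = 10, edges: (8,9)

Min cut value: 10
Partition: S = [0, 1, 2, 3, 4, 5, 6, 7, 8], T = [9, 10]
Cut edges: (8,9)

By max-flow min-cut theorem, max flow = min cut = 10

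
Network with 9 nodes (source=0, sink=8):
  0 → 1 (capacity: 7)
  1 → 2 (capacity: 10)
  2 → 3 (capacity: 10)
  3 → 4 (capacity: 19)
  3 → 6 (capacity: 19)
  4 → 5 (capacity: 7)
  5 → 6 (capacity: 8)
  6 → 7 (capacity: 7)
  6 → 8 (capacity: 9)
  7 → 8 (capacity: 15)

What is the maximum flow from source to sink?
Maximum flow = 7

Max flow: 7

Flow assignment:
  0 → 1: 7/7
  1 → 2: 7/10
  2 → 3: 7/10
  3 → 6: 7/19
  6 → 8: 7/9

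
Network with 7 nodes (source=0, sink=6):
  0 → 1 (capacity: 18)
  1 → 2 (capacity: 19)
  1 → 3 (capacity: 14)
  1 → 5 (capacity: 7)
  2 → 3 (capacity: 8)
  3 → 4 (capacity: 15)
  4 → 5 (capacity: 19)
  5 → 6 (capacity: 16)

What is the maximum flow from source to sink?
Maximum flow = 16

Max flow: 16

Flow assignment:
  0 → 1: 16/18
  1 → 3: 11/14
  1 → 5: 5/7
  3 → 4: 11/15
  4 → 5: 11/19
  5 → 6: 16/16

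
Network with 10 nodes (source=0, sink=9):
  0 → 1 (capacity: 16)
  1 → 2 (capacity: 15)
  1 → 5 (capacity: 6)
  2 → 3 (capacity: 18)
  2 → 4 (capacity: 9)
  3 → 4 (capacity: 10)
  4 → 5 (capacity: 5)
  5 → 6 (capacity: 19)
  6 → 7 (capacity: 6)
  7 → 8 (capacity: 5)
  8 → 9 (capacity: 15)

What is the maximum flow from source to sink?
Maximum flow = 5

Max flow: 5

Flow assignment:
  0 → 1: 5/16
  1 → 2: 5/15
  2 → 4: 5/9
  4 → 5: 5/5
  5 → 6: 5/19
  6 → 7: 5/6
  7 → 8: 5/5
  8 → 9: 5/15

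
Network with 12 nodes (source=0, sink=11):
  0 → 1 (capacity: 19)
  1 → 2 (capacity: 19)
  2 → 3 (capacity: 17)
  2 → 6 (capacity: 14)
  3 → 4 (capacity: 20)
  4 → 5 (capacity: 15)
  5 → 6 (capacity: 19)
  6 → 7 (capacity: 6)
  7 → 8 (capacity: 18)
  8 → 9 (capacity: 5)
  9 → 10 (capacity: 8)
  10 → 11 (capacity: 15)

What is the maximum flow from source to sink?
Maximum flow = 5

Max flow: 5

Flow assignment:
  0 → 1: 5/19
  1 → 2: 5/19
  2 → 3: 5/17
  3 → 4: 5/20
  4 → 5: 5/15
  5 → 6: 5/19
  6 → 7: 5/6
  7 → 8: 5/18
  8 → 9: 5/5
  9 → 10: 5/8
  10 → 11: 5/15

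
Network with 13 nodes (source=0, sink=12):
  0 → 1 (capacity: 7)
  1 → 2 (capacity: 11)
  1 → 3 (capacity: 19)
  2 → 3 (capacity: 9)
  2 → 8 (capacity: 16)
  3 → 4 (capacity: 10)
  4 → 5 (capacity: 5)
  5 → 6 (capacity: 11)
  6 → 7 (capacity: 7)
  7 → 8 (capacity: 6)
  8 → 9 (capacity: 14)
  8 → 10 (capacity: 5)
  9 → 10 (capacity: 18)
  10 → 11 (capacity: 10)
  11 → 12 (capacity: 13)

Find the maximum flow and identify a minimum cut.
Max flow = 7, Min cut edges: (0,1)

Maximum flow: 7
Minimum cut: (0,1)
Partition: S = [0], T = [1, 2, 3, 4, 5, 6, 7, 8, 9, 10, 11, 12]

Max-flow min-cut theorem verified: both equal 7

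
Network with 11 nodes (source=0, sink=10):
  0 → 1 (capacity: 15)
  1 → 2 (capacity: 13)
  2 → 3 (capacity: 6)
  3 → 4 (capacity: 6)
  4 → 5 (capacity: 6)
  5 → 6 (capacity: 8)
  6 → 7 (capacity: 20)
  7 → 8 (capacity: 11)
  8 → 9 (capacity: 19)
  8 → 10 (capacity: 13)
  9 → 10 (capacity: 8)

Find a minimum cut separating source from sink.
Min cut value = 6, edges: (4,5)

Min cut value: 6
Partition: S = [0, 1, 2, 3, 4], T = [5, 6, 7, 8, 9, 10]
Cut edges: (4,5)

By max-flow min-cut theorem, max flow = min cut = 6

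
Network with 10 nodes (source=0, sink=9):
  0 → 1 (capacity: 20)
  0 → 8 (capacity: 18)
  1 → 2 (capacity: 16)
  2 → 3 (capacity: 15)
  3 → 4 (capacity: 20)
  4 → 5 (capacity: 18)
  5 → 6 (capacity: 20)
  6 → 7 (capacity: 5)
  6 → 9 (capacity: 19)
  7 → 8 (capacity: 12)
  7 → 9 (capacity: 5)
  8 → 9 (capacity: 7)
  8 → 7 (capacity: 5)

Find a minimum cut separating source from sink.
Min cut value = 27, edges: (2,3), (7,9), (8,9)

Min cut value: 27
Partition: S = [0, 1, 2, 7, 8], T = [3, 4, 5, 6, 9]
Cut edges: (2,3), (7,9), (8,9)

By max-flow min-cut theorem, max flow = min cut = 27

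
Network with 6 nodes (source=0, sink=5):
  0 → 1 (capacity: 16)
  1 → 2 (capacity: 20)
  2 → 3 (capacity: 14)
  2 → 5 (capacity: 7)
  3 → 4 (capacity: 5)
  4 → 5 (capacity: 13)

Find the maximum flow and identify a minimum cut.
Max flow = 12, Min cut edges: (2,5), (3,4)

Maximum flow: 12
Minimum cut: (2,5), (3,4)
Partition: S = [0, 1, 2, 3], T = [4, 5]

Max-flow min-cut theorem verified: both equal 12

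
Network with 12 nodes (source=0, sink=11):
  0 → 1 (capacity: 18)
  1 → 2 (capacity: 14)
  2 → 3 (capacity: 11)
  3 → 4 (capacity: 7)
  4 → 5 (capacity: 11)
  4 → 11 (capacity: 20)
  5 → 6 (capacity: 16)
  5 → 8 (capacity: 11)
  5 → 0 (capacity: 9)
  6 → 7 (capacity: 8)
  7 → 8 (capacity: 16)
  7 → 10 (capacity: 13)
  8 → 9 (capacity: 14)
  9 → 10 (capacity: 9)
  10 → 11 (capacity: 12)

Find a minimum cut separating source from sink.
Min cut value = 7, edges: (3,4)

Min cut value: 7
Partition: S = [0, 1, 2, 3], T = [4, 5, 6, 7, 8, 9, 10, 11]
Cut edges: (3,4)

By max-flow min-cut theorem, max flow = min cut = 7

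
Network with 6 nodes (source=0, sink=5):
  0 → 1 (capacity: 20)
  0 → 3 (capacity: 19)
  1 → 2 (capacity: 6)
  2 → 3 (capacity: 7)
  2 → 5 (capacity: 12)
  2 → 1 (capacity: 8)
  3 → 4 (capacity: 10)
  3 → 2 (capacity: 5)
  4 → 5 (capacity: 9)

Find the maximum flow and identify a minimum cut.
Max flow = 20, Min cut edges: (1,2), (3,2), (4,5)

Maximum flow: 20
Minimum cut: (1,2), (3,2), (4,5)
Partition: S = [0, 1, 3, 4], T = [2, 5]

Max-flow min-cut theorem verified: both equal 20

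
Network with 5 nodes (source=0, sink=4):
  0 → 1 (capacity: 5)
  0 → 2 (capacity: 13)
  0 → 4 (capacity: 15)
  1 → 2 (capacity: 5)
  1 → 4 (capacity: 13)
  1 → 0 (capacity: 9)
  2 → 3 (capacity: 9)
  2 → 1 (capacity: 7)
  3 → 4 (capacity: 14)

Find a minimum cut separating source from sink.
Min cut value = 33, edges: (0,1), (0,2), (0,4)

Min cut value: 33
Partition: S = [0], T = [1, 2, 3, 4]
Cut edges: (0,1), (0,2), (0,4)

By max-flow min-cut theorem, max flow = min cut = 33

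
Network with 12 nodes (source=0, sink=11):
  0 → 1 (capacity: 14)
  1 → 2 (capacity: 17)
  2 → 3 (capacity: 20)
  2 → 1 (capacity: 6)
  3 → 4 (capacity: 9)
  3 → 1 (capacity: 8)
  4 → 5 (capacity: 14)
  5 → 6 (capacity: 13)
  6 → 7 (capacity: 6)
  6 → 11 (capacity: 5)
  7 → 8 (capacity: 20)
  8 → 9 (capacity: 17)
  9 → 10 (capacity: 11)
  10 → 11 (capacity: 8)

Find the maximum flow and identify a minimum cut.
Max flow = 9, Min cut edges: (3,4)

Maximum flow: 9
Minimum cut: (3,4)
Partition: S = [0, 1, 2, 3], T = [4, 5, 6, 7, 8, 9, 10, 11]

Max-flow min-cut theorem verified: both equal 9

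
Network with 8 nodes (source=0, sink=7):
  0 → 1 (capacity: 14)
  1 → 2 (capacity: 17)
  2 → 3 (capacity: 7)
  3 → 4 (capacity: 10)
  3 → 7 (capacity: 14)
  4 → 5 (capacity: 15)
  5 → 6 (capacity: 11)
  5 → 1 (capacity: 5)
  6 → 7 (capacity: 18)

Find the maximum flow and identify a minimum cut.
Max flow = 7, Min cut edges: (2,3)

Maximum flow: 7
Minimum cut: (2,3)
Partition: S = [0, 1, 2], T = [3, 4, 5, 6, 7]

Max-flow min-cut theorem verified: both equal 7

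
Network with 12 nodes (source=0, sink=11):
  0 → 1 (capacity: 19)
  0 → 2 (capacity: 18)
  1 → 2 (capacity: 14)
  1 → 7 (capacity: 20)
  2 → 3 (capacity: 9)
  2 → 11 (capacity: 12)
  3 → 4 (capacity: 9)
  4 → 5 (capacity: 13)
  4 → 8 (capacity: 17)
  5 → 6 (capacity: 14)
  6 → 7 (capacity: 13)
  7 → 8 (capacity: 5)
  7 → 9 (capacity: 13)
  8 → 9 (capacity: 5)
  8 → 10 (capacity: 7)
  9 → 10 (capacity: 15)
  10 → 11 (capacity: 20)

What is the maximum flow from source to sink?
Maximum flow = 32

Max flow: 32

Flow assignment:
  0 → 1: 14/19
  0 → 2: 18/18
  1 → 2: 1/14
  1 → 7: 13/20
  2 → 3: 7/9
  2 → 11: 12/12
  3 → 4: 7/9
  4 → 8: 7/17
  7 → 9: 13/13
  8 → 9: 2/5
  8 → 10: 5/7
  9 → 10: 15/15
  10 → 11: 20/20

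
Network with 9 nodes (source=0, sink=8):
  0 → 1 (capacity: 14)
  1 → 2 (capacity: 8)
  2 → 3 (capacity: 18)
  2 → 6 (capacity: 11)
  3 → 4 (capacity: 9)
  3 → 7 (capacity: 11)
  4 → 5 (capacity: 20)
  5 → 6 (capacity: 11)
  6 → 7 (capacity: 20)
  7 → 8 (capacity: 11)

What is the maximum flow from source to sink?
Maximum flow = 8

Max flow: 8

Flow assignment:
  0 → 1: 8/14
  1 → 2: 8/8
  2 → 3: 8/18
  3 → 7: 8/11
  7 → 8: 8/11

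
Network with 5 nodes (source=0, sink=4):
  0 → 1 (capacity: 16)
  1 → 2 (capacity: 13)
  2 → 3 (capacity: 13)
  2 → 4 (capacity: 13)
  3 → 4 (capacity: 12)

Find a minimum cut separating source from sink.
Min cut value = 13, edges: (1,2)

Min cut value: 13
Partition: S = [0, 1], T = [2, 3, 4]
Cut edges: (1,2)

By max-flow min-cut theorem, max flow = min cut = 13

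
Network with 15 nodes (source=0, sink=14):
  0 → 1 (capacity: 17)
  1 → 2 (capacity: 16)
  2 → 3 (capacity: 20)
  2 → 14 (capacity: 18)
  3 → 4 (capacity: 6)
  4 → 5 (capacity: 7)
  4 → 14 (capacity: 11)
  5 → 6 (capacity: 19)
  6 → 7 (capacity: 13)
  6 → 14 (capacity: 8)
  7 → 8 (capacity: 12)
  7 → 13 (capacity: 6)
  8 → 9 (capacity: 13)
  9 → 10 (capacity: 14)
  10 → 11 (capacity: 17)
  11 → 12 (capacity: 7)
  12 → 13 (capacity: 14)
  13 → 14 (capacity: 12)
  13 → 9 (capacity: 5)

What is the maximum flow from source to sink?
Maximum flow = 16

Max flow: 16

Flow assignment:
  0 → 1: 16/17
  1 → 2: 16/16
  2 → 14: 16/18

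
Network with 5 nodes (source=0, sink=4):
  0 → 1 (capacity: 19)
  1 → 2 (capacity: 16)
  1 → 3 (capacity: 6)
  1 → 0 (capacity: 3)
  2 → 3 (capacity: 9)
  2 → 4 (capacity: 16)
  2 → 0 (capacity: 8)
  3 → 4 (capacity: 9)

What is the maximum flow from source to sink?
Maximum flow = 19

Max flow: 19

Flow assignment:
  0 → 1: 19/19
  1 → 2: 16/16
  1 → 3: 3/6
  2 → 4: 16/16
  3 → 4: 3/9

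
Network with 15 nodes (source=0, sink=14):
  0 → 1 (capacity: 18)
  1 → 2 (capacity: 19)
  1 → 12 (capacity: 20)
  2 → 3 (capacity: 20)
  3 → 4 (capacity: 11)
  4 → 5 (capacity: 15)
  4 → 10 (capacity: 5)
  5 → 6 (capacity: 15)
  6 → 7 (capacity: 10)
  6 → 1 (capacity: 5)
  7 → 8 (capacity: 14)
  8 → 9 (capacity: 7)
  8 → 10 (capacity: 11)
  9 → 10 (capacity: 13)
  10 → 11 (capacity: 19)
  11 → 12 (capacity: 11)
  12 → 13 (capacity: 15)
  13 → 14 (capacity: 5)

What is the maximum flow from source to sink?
Maximum flow = 5

Max flow: 5

Flow assignment:
  0 → 1: 5/18
  1 → 12: 5/20
  12 → 13: 5/15
  13 → 14: 5/5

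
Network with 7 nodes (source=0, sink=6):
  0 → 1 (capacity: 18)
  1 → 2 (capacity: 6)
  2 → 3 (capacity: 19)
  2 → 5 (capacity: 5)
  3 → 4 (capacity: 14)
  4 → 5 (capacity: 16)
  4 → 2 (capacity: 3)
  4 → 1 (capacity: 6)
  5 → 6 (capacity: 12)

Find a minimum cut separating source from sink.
Min cut value = 6, edges: (1,2)

Min cut value: 6
Partition: S = [0, 1], T = [2, 3, 4, 5, 6]
Cut edges: (1,2)

By max-flow min-cut theorem, max flow = min cut = 6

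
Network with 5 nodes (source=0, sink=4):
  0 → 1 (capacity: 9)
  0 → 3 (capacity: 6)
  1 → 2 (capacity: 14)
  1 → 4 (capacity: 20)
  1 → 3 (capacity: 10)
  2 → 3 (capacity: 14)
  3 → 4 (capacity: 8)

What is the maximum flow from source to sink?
Maximum flow = 15

Max flow: 15

Flow assignment:
  0 → 1: 9/9
  0 → 3: 6/6
  1 → 4: 9/20
  3 → 4: 6/8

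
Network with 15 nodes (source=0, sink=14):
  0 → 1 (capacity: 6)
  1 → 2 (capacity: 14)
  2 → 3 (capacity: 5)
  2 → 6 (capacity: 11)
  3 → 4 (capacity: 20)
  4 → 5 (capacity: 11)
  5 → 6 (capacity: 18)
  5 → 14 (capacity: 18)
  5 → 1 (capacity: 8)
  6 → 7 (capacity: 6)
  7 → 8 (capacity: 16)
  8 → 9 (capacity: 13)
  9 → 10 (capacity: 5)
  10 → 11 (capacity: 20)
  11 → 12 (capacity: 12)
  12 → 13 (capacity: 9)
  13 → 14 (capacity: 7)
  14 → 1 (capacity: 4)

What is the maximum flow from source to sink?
Maximum flow = 6

Max flow: 6

Flow assignment:
  0 → 1: 6/6
  1 → 2: 6/14
  2 → 3: 5/5
  2 → 6: 1/11
  3 → 4: 5/20
  4 → 5: 5/11
  5 → 14: 5/18
  6 → 7: 1/6
  7 → 8: 1/16
  8 → 9: 1/13
  9 → 10: 1/5
  10 → 11: 1/20
  11 → 12: 1/12
  12 → 13: 1/9
  13 → 14: 1/7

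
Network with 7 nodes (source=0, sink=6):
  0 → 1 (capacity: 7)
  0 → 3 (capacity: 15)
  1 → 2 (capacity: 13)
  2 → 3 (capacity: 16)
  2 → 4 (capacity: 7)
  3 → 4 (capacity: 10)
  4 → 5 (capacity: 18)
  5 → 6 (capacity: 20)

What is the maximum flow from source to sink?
Maximum flow = 17

Max flow: 17

Flow assignment:
  0 → 1: 7/7
  0 → 3: 10/15
  1 → 2: 7/13
  2 → 4: 7/7
  3 → 4: 10/10
  4 → 5: 17/18
  5 → 6: 17/20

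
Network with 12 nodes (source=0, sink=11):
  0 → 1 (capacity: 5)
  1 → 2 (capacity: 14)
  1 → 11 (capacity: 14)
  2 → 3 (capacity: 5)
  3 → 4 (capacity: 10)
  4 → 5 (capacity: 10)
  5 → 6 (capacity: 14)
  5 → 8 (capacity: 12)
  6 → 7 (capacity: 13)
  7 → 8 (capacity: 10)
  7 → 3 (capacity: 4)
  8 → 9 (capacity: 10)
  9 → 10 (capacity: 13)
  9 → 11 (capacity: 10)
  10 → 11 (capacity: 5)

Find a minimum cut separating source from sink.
Min cut value = 5, edges: (0,1)

Min cut value: 5
Partition: S = [0], T = [1, 2, 3, 4, 5, 6, 7, 8, 9, 10, 11]
Cut edges: (0,1)

By max-flow min-cut theorem, max flow = min cut = 5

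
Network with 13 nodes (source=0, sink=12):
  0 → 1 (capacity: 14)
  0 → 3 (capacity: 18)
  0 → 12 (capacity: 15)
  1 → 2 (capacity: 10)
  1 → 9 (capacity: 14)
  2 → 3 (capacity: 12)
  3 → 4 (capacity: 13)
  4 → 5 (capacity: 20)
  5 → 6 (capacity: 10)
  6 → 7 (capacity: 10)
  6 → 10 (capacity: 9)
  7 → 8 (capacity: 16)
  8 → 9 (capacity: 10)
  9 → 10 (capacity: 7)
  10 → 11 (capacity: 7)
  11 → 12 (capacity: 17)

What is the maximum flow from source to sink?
Maximum flow = 22

Max flow: 22

Flow assignment:
  0 → 3: 7/18
  0 → 12: 15/15
  3 → 4: 7/13
  4 → 5: 7/20
  5 → 6: 7/10
  6 → 10: 7/9
  10 → 11: 7/7
  11 → 12: 7/17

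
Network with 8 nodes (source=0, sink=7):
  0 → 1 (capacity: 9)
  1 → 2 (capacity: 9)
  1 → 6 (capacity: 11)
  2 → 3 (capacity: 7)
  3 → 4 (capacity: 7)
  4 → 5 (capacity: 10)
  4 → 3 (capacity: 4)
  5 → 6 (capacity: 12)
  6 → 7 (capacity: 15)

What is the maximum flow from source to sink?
Maximum flow = 9

Max flow: 9

Flow assignment:
  0 → 1: 9/9
  1 → 6: 9/11
  6 → 7: 9/15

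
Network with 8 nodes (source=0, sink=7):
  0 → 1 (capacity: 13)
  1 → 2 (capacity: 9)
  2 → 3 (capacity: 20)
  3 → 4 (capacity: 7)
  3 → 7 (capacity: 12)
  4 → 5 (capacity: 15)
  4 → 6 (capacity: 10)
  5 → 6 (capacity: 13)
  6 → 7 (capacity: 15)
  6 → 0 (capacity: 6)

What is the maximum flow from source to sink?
Maximum flow = 9

Max flow: 9

Flow assignment:
  0 → 1: 9/13
  1 → 2: 9/9
  2 → 3: 9/20
  3 → 7: 9/12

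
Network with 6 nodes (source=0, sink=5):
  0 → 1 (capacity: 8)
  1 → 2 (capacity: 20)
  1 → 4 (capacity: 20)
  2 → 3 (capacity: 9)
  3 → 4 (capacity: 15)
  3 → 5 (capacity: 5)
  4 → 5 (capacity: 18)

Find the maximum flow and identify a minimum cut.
Max flow = 8, Min cut edges: (0,1)

Maximum flow: 8
Minimum cut: (0,1)
Partition: S = [0], T = [1, 2, 3, 4, 5]

Max-flow min-cut theorem verified: both equal 8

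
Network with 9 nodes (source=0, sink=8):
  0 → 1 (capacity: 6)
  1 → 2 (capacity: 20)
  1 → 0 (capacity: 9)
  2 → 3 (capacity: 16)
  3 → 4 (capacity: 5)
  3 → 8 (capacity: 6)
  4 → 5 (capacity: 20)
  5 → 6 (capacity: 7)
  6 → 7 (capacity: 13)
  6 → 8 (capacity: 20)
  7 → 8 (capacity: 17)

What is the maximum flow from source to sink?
Maximum flow = 6

Max flow: 6

Flow assignment:
  0 → 1: 6/6
  1 → 2: 6/20
  2 → 3: 6/16
  3 → 8: 6/6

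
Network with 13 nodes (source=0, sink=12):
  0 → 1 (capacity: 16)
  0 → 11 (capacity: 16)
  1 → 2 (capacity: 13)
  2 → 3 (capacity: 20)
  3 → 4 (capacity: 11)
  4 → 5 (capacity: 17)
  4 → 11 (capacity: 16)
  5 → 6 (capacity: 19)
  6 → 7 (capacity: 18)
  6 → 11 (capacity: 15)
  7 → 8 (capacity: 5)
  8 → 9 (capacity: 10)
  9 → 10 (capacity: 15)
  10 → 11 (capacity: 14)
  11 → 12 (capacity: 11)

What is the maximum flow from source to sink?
Maximum flow = 11

Max flow: 11

Flow assignment:
  0 → 1: 11/16
  1 → 2: 11/13
  2 → 3: 11/20
  3 → 4: 11/11
  4 → 11: 11/16
  11 → 12: 11/11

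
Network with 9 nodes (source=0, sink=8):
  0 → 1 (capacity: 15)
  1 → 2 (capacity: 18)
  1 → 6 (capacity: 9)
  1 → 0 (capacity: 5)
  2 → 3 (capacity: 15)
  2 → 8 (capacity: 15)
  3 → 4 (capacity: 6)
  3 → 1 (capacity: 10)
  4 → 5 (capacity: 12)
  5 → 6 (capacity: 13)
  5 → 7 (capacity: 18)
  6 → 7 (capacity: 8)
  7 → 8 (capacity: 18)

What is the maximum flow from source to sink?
Maximum flow = 15

Max flow: 15

Flow assignment:
  0 → 1: 15/15
  1 → 2: 15/18
  2 → 8: 15/15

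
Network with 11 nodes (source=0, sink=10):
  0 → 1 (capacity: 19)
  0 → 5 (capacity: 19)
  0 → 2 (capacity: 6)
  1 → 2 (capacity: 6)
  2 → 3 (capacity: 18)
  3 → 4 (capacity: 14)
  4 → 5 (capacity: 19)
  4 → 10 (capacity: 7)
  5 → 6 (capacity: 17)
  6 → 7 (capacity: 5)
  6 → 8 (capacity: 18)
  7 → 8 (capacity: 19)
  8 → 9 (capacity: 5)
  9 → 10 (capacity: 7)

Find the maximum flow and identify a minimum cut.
Max flow = 12, Min cut edges: (4,10), (8,9)

Maximum flow: 12
Minimum cut: (4,10), (8,9)
Partition: S = [0, 1, 2, 3, 4, 5, 6, 7, 8], T = [9, 10]

Max-flow min-cut theorem verified: both equal 12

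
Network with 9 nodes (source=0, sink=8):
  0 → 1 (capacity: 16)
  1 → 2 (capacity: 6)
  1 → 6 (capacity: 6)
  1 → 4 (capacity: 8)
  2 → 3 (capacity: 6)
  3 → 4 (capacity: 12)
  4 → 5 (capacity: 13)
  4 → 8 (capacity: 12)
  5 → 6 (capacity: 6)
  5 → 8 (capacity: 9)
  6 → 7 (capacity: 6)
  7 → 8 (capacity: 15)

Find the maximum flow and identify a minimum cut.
Max flow = 16, Min cut edges: (0,1)

Maximum flow: 16
Minimum cut: (0,1)
Partition: S = [0], T = [1, 2, 3, 4, 5, 6, 7, 8]

Max-flow min-cut theorem verified: both equal 16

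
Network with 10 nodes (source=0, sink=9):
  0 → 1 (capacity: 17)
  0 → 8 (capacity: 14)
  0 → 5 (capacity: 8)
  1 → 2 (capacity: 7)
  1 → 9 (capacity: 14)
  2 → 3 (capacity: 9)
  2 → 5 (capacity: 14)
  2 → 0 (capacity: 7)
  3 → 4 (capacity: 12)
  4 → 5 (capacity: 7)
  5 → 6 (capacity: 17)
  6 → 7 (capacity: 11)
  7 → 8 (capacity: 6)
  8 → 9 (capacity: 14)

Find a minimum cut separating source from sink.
Min cut value = 28, edges: (1,9), (8,9)

Min cut value: 28
Partition: S = [0, 1, 2, 3, 4, 5, 6, 7, 8], T = [9]
Cut edges: (1,9), (8,9)

By max-flow min-cut theorem, max flow = min cut = 28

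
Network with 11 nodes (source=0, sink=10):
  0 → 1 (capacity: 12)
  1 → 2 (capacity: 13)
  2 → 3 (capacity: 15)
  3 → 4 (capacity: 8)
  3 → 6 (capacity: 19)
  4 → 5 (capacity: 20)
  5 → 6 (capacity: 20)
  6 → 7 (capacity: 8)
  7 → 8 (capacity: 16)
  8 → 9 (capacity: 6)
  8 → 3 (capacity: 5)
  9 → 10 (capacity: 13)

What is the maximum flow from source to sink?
Maximum flow = 6

Max flow: 6

Flow assignment:
  0 → 1: 6/12
  1 → 2: 6/13
  2 → 3: 6/15
  3 → 6: 8/19
  6 → 7: 8/8
  7 → 8: 8/16
  8 → 9: 6/6
  8 → 3: 2/5
  9 → 10: 6/13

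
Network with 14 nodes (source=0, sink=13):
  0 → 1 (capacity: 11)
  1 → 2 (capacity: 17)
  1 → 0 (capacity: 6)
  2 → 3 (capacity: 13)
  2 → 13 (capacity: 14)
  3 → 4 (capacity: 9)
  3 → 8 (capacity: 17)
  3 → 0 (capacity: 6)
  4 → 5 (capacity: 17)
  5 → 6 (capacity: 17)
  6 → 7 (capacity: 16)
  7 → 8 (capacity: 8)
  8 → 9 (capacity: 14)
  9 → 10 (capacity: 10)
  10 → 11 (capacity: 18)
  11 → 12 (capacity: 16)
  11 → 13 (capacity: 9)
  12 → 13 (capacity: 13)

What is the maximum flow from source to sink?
Maximum flow = 11

Max flow: 11

Flow assignment:
  0 → 1: 11/11
  1 → 2: 11/17
  2 → 13: 11/14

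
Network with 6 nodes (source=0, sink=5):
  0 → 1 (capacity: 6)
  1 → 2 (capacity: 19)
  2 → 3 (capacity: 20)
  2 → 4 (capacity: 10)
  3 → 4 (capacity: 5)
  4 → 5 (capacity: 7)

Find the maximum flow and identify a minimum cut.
Max flow = 6, Min cut edges: (0,1)

Maximum flow: 6
Minimum cut: (0,1)
Partition: S = [0], T = [1, 2, 3, 4, 5]

Max-flow min-cut theorem verified: both equal 6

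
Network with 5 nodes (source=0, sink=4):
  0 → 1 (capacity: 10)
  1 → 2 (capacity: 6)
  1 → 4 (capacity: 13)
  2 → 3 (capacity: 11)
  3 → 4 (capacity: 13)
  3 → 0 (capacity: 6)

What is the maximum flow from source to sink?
Maximum flow = 10

Max flow: 10

Flow assignment:
  0 → 1: 10/10
  1 → 4: 10/13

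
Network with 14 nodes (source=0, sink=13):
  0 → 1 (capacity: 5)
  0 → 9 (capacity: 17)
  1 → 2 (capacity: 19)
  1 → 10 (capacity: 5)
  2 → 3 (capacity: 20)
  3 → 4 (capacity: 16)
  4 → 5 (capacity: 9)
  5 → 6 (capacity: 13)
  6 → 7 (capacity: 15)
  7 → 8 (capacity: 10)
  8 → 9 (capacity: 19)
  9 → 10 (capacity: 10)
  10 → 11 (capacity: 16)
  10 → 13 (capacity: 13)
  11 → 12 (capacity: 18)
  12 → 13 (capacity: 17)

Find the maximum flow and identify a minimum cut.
Max flow = 15, Min cut edges: (1,10), (9,10)

Maximum flow: 15
Minimum cut: (1,10), (9,10)
Partition: S = [0, 1, 2, 3, 4, 5, 6, 7, 8, 9], T = [10, 11, 12, 13]

Max-flow min-cut theorem verified: both equal 15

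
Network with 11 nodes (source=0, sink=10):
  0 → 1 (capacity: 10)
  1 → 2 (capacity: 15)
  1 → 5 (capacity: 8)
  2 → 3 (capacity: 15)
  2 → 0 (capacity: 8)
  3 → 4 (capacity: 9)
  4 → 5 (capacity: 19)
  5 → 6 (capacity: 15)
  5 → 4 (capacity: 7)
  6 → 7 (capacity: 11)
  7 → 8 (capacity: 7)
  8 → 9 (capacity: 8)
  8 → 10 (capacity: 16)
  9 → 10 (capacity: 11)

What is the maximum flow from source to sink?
Maximum flow = 7

Max flow: 7

Flow assignment:
  0 → 1: 7/10
  1 → 2: 2/15
  1 → 5: 5/8
  2 → 3: 2/15
  3 → 4: 2/9
  4 → 5: 2/19
  5 → 6: 7/15
  6 → 7: 7/11
  7 → 8: 7/7
  8 → 10: 7/16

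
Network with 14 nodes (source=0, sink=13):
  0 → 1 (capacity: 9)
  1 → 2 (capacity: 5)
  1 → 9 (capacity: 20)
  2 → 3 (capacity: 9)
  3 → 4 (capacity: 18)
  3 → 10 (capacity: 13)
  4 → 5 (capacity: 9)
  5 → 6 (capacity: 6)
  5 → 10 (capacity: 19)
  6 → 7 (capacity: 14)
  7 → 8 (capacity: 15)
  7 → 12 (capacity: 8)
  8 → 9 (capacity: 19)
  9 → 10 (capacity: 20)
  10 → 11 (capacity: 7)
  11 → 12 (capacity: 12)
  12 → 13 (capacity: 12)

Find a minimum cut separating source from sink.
Min cut value = 9, edges: (0,1)

Min cut value: 9
Partition: S = [0], T = [1, 2, 3, 4, 5, 6, 7, 8, 9, 10, 11, 12, 13]
Cut edges: (0,1)

By max-flow min-cut theorem, max flow = min cut = 9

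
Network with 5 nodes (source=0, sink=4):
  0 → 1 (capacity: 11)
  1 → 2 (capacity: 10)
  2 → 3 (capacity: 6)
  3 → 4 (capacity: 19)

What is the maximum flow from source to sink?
Maximum flow = 6

Max flow: 6

Flow assignment:
  0 → 1: 6/11
  1 → 2: 6/10
  2 → 3: 6/6
  3 → 4: 6/19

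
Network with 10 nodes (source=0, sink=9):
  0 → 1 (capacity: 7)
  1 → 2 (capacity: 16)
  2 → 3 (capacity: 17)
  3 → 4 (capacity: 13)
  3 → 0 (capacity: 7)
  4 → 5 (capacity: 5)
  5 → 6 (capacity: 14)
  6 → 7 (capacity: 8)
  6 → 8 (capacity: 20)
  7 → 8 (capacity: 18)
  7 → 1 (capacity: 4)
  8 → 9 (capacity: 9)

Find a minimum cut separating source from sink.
Min cut value = 5, edges: (4,5)

Min cut value: 5
Partition: S = [0, 1, 2, 3, 4], T = [5, 6, 7, 8, 9]
Cut edges: (4,5)

By max-flow min-cut theorem, max flow = min cut = 5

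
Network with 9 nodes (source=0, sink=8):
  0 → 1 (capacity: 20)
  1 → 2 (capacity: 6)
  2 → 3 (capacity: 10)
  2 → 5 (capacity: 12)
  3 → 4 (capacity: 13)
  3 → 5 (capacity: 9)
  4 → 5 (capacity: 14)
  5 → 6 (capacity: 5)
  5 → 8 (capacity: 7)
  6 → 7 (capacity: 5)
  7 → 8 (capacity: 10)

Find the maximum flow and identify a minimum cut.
Max flow = 6, Min cut edges: (1,2)

Maximum flow: 6
Minimum cut: (1,2)
Partition: S = [0, 1], T = [2, 3, 4, 5, 6, 7, 8]

Max-flow min-cut theorem verified: both equal 6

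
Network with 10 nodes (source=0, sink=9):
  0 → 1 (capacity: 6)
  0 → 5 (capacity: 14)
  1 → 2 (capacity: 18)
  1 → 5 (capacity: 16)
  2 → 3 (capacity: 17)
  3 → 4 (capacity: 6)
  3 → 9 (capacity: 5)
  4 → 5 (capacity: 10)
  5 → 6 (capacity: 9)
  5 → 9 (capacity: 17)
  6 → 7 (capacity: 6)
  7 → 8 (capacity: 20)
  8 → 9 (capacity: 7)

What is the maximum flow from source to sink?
Maximum flow = 20

Max flow: 20

Flow assignment:
  0 → 1: 6/6
  0 → 5: 14/14
  1 → 2: 3/18
  1 → 5: 3/16
  2 → 3: 3/17
  3 → 9: 3/5
  5 → 9: 17/17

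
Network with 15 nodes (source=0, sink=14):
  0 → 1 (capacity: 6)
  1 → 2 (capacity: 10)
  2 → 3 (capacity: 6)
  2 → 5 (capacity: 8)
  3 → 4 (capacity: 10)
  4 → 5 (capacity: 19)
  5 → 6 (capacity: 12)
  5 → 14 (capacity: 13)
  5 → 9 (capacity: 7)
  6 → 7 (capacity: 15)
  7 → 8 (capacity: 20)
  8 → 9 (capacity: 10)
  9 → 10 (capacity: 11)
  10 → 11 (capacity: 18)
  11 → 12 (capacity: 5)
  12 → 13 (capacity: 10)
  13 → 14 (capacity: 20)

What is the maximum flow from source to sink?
Maximum flow = 6

Max flow: 6

Flow assignment:
  0 → 1: 6/6
  1 → 2: 6/10
  2 → 5: 6/8
  5 → 14: 6/13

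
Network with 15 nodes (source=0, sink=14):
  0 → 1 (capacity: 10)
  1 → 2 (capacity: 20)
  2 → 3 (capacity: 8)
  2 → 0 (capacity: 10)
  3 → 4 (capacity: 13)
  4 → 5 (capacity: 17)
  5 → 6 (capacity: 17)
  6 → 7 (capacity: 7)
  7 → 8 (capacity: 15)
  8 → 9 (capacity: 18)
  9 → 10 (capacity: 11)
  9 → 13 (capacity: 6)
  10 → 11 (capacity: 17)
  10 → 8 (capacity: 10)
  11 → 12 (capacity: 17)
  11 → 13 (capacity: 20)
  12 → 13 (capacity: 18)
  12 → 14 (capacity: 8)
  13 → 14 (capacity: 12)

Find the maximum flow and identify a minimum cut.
Max flow = 7, Min cut edges: (6,7)

Maximum flow: 7
Minimum cut: (6,7)
Partition: S = [0, 1, 2, 3, 4, 5, 6], T = [7, 8, 9, 10, 11, 12, 13, 14]

Max-flow min-cut theorem verified: both equal 7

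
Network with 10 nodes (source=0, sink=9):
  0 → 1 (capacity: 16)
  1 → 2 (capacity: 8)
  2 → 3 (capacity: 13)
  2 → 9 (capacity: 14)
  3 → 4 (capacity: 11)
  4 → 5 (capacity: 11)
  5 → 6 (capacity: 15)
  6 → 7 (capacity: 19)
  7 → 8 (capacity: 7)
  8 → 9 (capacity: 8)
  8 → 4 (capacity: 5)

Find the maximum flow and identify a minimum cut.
Max flow = 8, Min cut edges: (1,2)

Maximum flow: 8
Minimum cut: (1,2)
Partition: S = [0, 1], T = [2, 3, 4, 5, 6, 7, 8, 9]

Max-flow min-cut theorem verified: both equal 8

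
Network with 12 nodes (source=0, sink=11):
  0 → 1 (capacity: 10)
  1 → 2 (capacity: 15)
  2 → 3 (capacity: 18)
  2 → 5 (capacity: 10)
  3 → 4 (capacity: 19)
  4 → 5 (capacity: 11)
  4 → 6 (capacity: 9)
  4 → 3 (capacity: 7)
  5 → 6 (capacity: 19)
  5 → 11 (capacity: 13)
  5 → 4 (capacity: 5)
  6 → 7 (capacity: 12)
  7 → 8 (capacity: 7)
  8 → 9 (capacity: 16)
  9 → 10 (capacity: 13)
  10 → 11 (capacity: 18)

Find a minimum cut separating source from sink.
Min cut value = 10, edges: (0,1)

Min cut value: 10
Partition: S = [0], T = [1, 2, 3, 4, 5, 6, 7, 8, 9, 10, 11]
Cut edges: (0,1)

By max-flow min-cut theorem, max flow = min cut = 10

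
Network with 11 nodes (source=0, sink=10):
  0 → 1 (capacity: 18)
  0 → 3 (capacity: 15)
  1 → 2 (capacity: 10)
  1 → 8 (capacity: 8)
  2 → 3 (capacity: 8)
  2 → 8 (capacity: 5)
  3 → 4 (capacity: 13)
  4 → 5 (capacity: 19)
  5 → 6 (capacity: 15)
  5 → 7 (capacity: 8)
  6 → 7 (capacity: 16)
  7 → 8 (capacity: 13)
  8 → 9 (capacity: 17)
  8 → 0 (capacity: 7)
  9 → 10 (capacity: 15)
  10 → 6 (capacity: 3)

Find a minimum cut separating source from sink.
Min cut value = 15, edges: (9,10)

Min cut value: 15
Partition: S = [0, 1, 2, 3, 4, 5, 6, 7, 8, 9], T = [10]
Cut edges: (9,10)

By max-flow min-cut theorem, max flow = min cut = 15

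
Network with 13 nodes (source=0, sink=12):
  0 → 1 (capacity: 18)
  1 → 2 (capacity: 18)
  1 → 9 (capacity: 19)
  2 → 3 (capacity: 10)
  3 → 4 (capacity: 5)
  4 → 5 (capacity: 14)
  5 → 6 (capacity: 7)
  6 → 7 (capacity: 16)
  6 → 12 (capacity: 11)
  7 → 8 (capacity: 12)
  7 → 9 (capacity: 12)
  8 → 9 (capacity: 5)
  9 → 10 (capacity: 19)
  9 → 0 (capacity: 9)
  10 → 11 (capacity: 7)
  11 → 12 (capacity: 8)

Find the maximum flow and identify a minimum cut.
Max flow = 12, Min cut edges: (3,4), (10,11)

Maximum flow: 12
Minimum cut: (3,4), (10,11)
Partition: S = [0, 1, 2, 3, 7, 8, 9, 10], T = [4, 5, 6, 11, 12]

Max-flow min-cut theorem verified: both equal 12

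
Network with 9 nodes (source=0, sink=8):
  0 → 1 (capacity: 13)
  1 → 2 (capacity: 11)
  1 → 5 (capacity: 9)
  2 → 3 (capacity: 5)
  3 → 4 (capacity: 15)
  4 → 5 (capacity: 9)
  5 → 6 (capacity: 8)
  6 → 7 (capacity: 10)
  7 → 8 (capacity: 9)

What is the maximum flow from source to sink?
Maximum flow = 8

Max flow: 8

Flow assignment:
  0 → 1: 8/13
  1 → 2: 4/11
  1 → 5: 4/9
  2 → 3: 4/5
  3 → 4: 4/15
  4 → 5: 4/9
  5 → 6: 8/8
  6 → 7: 8/10
  7 → 8: 8/9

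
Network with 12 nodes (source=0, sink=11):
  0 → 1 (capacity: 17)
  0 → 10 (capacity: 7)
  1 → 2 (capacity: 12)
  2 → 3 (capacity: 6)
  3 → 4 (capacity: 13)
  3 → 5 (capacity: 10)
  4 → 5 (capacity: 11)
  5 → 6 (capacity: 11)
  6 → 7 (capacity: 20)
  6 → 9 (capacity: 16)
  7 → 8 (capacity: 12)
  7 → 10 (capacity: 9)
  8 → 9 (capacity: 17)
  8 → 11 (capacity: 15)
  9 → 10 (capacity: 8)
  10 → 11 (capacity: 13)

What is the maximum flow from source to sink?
Maximum flow = 13

Max flow: 13

Flow assignment:
  0 → 1: 6/17
  0 → 10: 7/7
  1 → 2: 6/12
  2 → 3: 6/6
  3 → 5: 6/10
  5 → 6: 6/11
  6 → 7: 6/20
  7 → 8: 6/12
  8 → 11: 6/15
  10 → 11: 7/13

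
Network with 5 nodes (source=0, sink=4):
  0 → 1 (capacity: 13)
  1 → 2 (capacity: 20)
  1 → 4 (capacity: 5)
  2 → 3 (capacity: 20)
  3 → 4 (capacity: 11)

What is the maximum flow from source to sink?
Maximum flow = 13

Max flow: 13

Flow assignment:
  0 → 1: 13/13
  1 → 2: 8/20
  1 → 4: 5/5
  2 → 3: 8/20
  3 → 4: 8/11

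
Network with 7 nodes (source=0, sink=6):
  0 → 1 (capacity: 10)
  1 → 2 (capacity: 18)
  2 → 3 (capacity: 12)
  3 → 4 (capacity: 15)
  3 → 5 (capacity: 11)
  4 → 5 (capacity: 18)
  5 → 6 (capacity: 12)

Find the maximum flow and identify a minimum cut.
Max flow = 10, Min cut edges: (0,1)

Maximum flow: 10
Minimum cut: (0,1)
Partition: S = [0], T = [1, 2, 3, 4, 5, 6]

Max-flow min-cut theorem verified: both equal 10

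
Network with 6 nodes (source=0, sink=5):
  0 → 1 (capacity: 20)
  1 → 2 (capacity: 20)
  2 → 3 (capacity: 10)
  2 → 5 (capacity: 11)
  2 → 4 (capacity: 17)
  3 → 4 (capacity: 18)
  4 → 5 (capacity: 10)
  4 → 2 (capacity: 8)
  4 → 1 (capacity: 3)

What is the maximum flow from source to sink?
Maximum flow = 20

Max flow: 20

Flow assignment:
  0 → 1: 20/20
  1 → 2: 20/20
  2 → 5: 11/11
  2 → 4: 9/17
  4 → 5: 9/10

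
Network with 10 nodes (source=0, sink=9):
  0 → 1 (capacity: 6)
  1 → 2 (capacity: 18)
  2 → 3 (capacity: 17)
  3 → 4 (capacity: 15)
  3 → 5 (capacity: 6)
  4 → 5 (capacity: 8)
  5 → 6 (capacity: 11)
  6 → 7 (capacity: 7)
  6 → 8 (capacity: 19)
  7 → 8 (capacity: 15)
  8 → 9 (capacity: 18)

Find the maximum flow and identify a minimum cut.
Max flow = 6, Min cut edges: (0,1)

Maximum flow: 6
Minimum cut: (0,1)
Partition: S = [0], T = [1, 2, 3, 4, 5, 6, 7, 8, 9]

Max-flow min-cut theorem verified: both equal 6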